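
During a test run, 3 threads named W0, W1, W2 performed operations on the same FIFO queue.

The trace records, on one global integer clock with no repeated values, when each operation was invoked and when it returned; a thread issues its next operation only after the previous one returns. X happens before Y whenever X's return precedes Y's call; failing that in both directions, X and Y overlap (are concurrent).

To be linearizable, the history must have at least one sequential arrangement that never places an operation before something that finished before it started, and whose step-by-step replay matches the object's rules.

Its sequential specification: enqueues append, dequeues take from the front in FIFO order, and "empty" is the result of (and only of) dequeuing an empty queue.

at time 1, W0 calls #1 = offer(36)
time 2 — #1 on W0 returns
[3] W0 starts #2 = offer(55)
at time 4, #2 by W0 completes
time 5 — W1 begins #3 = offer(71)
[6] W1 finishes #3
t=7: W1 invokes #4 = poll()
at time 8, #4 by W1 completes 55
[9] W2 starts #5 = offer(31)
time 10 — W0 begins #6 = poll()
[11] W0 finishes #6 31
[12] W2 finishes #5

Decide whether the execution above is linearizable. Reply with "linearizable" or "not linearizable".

not linearizable

the violation lands at event 8, #4's response at time 8: events 1..7 linearize, events 1..8 do not
exhaustive check: the 4 completed FIFO queue ops admit one real-time order; illegal
for example #1, #2, #3, #4 fails at step 4: #4 poll() → 55 is not legal there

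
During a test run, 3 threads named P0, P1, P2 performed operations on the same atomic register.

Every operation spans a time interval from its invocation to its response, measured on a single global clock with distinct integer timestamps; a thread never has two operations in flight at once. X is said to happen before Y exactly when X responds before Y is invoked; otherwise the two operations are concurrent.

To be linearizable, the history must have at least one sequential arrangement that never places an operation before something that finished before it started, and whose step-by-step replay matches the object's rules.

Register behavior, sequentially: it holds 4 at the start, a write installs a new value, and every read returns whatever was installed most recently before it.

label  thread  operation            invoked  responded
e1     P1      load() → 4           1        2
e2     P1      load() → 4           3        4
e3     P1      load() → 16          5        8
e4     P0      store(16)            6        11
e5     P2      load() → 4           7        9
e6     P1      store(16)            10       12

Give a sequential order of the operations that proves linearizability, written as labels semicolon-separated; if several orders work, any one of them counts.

step 1: e1 load() → 4 — value 4
step 2: e2 load() → 4 — value 4
step 3: e5 load() → 4 — value 4
step 4: e4 store(16) — value 16
step 5: e3 load() → 16 — value 16
step 6: e6 store(16) — value 16

e1; e2; e5; e4; e3; e6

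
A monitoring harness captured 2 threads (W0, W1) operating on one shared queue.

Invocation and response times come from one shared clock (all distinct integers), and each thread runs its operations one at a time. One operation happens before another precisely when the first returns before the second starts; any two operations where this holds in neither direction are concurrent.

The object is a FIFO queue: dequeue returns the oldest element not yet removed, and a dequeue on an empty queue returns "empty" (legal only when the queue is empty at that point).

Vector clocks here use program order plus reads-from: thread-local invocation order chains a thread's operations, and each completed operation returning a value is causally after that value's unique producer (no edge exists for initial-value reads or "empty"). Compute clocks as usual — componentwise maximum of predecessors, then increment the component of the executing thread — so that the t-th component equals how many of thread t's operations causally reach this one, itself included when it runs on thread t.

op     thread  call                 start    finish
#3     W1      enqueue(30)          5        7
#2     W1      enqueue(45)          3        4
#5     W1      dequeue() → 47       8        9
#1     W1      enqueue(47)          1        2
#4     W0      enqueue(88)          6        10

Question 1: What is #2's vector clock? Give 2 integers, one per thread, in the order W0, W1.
Answer: (0, 2)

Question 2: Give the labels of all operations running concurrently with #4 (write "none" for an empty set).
Answer: #3, #5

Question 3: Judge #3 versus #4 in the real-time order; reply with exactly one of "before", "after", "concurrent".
Answer: concurrent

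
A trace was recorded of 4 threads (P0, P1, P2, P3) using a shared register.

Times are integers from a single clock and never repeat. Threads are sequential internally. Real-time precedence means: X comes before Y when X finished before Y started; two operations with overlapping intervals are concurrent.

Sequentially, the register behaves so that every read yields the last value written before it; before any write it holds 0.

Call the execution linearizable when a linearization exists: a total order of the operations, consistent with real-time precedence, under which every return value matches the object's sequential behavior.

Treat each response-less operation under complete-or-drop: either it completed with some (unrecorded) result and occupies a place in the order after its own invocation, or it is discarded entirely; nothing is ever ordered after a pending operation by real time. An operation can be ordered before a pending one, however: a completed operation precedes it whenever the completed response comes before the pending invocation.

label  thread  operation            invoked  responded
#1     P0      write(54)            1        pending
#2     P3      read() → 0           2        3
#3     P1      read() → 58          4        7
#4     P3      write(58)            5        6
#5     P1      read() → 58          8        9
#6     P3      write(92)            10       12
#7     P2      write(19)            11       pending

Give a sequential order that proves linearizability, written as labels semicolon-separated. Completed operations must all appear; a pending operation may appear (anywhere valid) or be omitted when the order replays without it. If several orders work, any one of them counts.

after step 1 (#2 read() → 0): value 0
after step 2 (#1 write(54) (pending, included)): value 54
after step 3 (#4 write(58)): value 58
after step 4 (#3 read() → 58): value 58
after step 5 (#5 read() → 58): value 58
after step 6 (#6 write(92)): value 92

#2; #1; #4; #3; #5; #6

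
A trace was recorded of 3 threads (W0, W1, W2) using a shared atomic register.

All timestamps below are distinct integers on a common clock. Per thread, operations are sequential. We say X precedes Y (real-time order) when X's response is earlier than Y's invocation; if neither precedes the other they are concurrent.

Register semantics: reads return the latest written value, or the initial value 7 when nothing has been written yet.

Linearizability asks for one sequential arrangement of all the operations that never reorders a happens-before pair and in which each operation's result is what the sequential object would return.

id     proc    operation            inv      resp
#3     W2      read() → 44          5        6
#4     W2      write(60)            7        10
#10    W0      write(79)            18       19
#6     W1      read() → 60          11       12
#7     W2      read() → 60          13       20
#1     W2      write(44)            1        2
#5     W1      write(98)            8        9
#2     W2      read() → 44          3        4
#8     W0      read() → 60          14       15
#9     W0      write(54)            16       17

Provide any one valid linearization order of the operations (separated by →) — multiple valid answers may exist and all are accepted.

step 1: #1 write(44) — value 44
step 2: #2 read() → 44 — value 44
step 3: #3 read() → 44 — value 44
step 4: #5 write(98) — value 98
step 5: #4 write(60) — value 60
step 6: #6 read() → 60 — value 60
step 7: #7 read() → 60 — value 60
step 8: #8 read() → 60 — value 60
step 9: #9 write(54) — value 54
step 10: #10 write(79) — value 79

#1 → #2 → #3 → #5 → #4 → #6 → #7 → #8 → #9 → #10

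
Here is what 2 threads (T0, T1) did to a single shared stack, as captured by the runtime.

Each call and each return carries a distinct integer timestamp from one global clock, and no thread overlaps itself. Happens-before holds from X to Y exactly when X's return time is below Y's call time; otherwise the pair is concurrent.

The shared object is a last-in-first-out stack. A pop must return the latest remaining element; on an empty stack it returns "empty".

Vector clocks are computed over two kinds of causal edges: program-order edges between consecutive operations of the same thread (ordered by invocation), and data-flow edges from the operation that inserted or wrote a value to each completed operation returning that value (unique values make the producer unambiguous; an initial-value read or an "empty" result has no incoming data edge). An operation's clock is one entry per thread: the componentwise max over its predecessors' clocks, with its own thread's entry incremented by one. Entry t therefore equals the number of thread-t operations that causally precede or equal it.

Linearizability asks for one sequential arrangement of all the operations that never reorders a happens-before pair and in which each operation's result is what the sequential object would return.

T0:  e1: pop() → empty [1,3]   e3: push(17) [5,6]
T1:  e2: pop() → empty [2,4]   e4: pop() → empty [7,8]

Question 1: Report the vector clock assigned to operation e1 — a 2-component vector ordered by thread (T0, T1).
e2, invoked 2, has no incoming edges; only T1's bump applies → (0, 1)
e1, invoked 1, has no incoming edges; only T0's bump applies → (1, 0)
e4 (invocation 7): componentwise max over VC(e2)=(0, 1), +1 at T1, giving (0, 2)
e3 (invocation 5): componentwise max over VC(e1)=(1, 0), +1 at T0, giving (2, 0)
target: VC(e1) = (1, 0)

(1, 0)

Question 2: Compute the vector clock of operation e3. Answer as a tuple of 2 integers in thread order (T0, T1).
invoked at 2, e2 has no predecessors; its own T1 bump gives (0, 1)
invoked at 1, e1 has no predecessors; its own T0 bump gives (1, 0)
e4, invoked 7, takes VC(e2)=(0, 1) under max, adds 1 for T1 → (0, 2)
e3, invoked 5, takes VC(e1)=(1, 0) under max, adds 1 for T0 → (2, 0)
target: VC(e3) = (2, 0)

(2, 0)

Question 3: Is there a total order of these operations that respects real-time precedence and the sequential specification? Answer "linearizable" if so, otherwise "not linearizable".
events 1..7 are fine; event 8 — the response of e4 at time 8 — makes the prefix non-linearizable
no legal order exists: 2 real-time-consistent candidates over 4 completed stack operations, all rejected
e.g. e1, e2, e3, e4: illegal at step 4, since e4 pop() → empty cannot apply there
e.g. e2, e1, e3, e4: illegal at step 4, since e4 pop() → empty cannot apply there

not linearizable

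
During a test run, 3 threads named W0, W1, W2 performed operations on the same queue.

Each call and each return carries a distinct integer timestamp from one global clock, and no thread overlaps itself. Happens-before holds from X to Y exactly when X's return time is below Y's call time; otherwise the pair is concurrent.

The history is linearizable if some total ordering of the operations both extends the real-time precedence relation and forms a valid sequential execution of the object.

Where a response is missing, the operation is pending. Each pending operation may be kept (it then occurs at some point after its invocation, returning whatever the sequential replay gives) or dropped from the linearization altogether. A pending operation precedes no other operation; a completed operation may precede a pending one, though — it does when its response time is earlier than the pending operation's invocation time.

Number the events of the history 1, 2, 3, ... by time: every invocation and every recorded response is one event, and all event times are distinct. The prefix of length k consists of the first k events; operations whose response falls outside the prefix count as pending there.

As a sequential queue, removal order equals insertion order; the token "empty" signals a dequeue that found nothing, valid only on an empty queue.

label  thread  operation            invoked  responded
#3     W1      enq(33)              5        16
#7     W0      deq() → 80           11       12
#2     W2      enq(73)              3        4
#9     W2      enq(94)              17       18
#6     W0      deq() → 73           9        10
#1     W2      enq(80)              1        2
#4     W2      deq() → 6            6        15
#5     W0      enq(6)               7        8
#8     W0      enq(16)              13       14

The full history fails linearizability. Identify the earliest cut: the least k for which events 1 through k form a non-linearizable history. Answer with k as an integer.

events 1..11 are linearizable; a witness order is #1, #2, #3, #4, #5, #6:
step 1: #1 enq(80) — queue <80>
step 2: #2 enq(73) — queue <80,73>
step 3: #3 enq(33) (pending, included) — queue <80,73,33>
step 4: #4 deq() (pending, included) — queue <73,33>
step 5: #5 enq(6) — queue <73,33,6>
step 6: #6 deq() → 73 — queue <33,6>
include event 12 — #7 responding at 12 — and every candidate order breaks
no escape via the 2 pending operations (#3, #4): every completion choice fails
one such order, #1, #2, #5, #6, #7 (pending dropped), breaks at step 4 where #6 deq() → 73 is illegal

12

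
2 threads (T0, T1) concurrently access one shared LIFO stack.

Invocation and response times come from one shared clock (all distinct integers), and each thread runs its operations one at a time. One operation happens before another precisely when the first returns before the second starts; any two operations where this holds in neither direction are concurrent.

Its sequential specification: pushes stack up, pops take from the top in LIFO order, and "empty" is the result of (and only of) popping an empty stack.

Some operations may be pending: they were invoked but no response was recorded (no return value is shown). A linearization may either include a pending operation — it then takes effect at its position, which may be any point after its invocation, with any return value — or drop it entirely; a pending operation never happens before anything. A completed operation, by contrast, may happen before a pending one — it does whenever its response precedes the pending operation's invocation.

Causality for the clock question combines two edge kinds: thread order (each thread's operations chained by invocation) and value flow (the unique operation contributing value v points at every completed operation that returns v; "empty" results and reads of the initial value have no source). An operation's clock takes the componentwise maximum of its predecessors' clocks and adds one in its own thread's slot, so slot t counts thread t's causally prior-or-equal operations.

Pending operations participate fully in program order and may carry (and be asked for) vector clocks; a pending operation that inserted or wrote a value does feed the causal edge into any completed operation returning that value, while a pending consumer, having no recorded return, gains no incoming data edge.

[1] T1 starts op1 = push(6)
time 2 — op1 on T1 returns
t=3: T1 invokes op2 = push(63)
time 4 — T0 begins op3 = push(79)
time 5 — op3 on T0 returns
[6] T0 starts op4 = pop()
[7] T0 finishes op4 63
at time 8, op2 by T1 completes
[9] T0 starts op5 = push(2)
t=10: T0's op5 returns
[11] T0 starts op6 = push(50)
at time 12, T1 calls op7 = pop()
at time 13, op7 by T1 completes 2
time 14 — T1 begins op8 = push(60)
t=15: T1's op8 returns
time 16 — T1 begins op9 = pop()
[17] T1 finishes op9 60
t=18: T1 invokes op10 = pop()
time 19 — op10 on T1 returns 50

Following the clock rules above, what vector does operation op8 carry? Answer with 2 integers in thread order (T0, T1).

root op op1, invoked 1: fresh clock plus T1's own tick → (0, 1)
root op op3, invoked 4: fresh clock plus T0's own tick → (1, 0)
VC(op2, invoked at 3): max of VC(op1)=(0, 1), then +1 on thread T1 → (0, 2)
VC(op4, invoked at 6): max of VC(op2)=(0, 2), VC(op3)=(1, 0), then +1 on thread T0 → (2, 2)
VC(op5, invoked at 9): max of VC(op4)=(2, 2), then +1 on thread T0 → (3, 2)
VC(op7, invoked at 12): max of VC(op2)=(0, 2), VC(op5)=(3, 2), then +1 on thread T1 → (3, 3)
VC(op6, invoked at 11): max of VC(op5)=(3, 2), then +1 on thread T0 → (4, 2)
VC(op8, invoked at 14): max of VC(op7)=(3, 3), then +1 on thread T1 → (3, 4)
VC(op9, invoked at 16): max of VC(op8)=(3, 4), then +1 on thread T1 → (3, 5)
VC(op10, invoked at 18): max of VC(op6)=(4, 2), VC(op9)=(3, 5), then +1 on thread T1 → (4, 6)
target: VC(op8) = (3, 4)

(3, 4)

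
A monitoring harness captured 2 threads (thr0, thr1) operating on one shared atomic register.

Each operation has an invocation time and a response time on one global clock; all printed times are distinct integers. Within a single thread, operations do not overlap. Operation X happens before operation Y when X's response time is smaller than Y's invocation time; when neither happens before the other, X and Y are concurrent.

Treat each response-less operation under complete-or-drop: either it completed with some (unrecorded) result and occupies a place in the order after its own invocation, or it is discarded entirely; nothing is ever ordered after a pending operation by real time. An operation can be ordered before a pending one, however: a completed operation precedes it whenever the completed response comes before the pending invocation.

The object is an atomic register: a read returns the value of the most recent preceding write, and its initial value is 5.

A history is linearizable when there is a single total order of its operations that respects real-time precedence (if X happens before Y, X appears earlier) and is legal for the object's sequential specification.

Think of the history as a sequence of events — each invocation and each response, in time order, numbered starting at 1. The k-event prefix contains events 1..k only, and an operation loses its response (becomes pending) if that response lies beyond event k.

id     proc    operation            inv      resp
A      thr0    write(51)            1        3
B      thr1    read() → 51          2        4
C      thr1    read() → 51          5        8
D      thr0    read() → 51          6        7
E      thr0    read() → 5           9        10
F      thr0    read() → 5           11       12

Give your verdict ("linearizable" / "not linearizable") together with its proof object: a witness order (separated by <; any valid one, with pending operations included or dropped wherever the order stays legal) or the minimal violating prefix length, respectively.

prefix check: 1..9 passes, 1..10 fails once E's time-10 response joins
checked exhaustively: 4 real-time-consistent orders of 5 completed operations, zero legal atomic register replays
e.g. A, B, C, D, E: illegal at step 5, since E read() → 5 cannot apply there
e.g. A, B, D, C, E: illegal at step 5, since E read() → 5 cannot apply there

not linearizable — minimal violating prefix: 10 events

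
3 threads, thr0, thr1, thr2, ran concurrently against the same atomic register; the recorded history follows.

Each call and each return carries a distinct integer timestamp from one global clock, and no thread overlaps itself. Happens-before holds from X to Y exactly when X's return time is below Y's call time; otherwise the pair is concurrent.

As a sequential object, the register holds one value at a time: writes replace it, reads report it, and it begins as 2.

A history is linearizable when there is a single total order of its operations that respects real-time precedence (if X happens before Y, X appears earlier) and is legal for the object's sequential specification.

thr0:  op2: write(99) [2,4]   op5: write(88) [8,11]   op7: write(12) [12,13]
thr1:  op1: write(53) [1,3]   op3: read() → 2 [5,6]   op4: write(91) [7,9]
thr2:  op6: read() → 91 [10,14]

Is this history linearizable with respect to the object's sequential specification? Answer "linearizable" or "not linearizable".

not linearizable

the violation lands at event 6, op3's response at time 6: events 1..5 linearize, events 1..6 do not
every one of the 2 real-time-consistent orders over 3 completed atomic register ops fails the sequential spec
one such order, op1, op2, op3, breaks at step 3 where op3 read() → 2 is illegal
one such order, op2, op1, op3, breaks at step 3 where op3 read() → 2 is illegal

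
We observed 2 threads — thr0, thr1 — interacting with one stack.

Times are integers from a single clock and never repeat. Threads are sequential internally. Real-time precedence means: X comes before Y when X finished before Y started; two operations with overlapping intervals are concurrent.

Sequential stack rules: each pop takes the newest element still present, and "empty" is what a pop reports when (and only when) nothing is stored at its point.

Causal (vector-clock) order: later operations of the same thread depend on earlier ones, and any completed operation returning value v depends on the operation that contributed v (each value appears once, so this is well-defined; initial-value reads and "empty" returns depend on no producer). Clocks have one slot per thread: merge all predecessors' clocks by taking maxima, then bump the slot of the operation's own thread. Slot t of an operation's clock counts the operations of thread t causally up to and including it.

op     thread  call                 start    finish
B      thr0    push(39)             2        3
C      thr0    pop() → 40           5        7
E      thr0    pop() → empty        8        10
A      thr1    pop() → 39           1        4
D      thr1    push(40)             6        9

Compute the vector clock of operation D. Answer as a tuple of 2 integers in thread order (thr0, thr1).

B, invoked 2, has no incoming edges; only thr0's bump applies → (1, 0)
A, invoked 1, takes VC(B)=(1, 0) under max, adds 1 for thr1 → (1, 1)
D, invoked 6, takes VC(A)=(1, 1) under max, adds 1 for thr1 → (1, 2)
C, invoked 5, takes VC(B)=(1, 0), VC(D)=(1, 2) under max, adds 1 for thr0 → (2, 2)
E, invoked 8, takes VC(C)=(2, 2) under max, adds 1 for thr0 → (3, 2)
target: VC(D) = (1, 2)

(1, 2)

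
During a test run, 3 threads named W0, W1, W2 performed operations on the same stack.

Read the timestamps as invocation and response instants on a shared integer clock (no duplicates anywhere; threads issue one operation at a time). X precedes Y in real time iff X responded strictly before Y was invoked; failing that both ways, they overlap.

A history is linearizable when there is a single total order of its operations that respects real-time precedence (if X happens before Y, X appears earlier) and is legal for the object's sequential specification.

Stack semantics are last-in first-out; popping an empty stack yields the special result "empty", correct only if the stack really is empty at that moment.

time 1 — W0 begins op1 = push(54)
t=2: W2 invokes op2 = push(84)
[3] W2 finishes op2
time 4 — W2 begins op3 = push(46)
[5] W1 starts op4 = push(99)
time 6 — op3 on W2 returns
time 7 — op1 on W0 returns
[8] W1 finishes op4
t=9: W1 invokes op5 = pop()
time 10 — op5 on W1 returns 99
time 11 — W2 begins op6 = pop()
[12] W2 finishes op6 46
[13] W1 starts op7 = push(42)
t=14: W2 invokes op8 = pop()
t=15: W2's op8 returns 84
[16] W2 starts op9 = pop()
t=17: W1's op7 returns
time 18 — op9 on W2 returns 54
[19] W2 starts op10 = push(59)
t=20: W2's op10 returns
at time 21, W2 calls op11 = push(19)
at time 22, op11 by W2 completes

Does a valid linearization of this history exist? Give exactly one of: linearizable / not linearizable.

a witness: op1, op2, op3, op4, op5, op6, op8, op9, op7, op10, op11
step 1: op1 push(54) — stack <54>
step 2: op2 push(84) — stack <54,84>
step 3: op3 push(46) — stack <54,84,46>
step 4: op4 push(99) — stack <54,84,46,99>
step 5: op5 pop() → 99 — stack <54,84,46>
step 6: op6 pop() → 46 — stack <54,84>
step 7: op8 pop() → 84 — stack <54>
step 8: op9 pop() → 54 — stack <>
step 9: op7 push(42) — stack <42>
step 10: op10 push(59) — stack <42,59>
step 11: op11 push(19) — stack <42,59,19>

linearizable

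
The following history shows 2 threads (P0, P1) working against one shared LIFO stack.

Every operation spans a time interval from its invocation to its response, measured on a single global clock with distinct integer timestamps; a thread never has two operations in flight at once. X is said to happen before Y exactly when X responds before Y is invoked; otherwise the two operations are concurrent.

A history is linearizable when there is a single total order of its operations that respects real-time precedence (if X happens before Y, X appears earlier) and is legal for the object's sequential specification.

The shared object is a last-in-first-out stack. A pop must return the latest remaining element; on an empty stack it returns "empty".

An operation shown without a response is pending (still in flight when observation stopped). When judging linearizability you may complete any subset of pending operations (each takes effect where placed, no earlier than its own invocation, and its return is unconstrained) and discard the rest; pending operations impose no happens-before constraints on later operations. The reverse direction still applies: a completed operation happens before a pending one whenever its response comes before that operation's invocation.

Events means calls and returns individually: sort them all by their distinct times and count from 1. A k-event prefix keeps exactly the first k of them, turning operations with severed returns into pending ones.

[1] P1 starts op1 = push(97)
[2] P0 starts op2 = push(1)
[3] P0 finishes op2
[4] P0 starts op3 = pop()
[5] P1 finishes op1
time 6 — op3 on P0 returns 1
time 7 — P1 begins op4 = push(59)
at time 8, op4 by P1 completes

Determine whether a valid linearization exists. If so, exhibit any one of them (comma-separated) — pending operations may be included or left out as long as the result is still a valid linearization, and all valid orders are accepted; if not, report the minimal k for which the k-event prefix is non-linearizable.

linearizable — witness: op1, op2, op3, op4

1. op1 push(97), leaving stack <97>
2. op2 push(1), leaving stack <97,1>
3. op3 pop() → 1, leaving stack <97>
4. op4 push(59), leaving stack <97,59>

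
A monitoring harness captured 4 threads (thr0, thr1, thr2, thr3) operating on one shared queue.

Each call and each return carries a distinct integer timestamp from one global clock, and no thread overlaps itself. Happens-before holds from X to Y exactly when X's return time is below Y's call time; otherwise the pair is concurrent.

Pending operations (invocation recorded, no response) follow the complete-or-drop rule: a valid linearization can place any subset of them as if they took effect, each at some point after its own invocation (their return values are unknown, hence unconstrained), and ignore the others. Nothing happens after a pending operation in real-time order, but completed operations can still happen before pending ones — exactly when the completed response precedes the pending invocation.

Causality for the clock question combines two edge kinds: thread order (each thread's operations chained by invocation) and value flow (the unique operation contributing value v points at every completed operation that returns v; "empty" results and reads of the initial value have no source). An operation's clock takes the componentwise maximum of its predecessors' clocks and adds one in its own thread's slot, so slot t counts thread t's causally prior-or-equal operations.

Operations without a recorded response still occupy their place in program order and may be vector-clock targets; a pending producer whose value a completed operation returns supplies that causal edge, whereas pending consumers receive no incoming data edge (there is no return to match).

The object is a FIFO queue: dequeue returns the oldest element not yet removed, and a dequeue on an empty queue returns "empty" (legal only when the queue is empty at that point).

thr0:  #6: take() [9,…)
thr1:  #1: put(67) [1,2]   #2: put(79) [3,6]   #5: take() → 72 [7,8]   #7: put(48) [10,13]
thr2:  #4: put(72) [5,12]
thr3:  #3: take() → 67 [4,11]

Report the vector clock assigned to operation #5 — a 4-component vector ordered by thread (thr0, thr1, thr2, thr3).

invoked at 5, #4 has no predecessors; its own thr2 bump gives (0, 0, 1, 0)
invoked at 1, #1 has no predecessors; its own thr1 bump gives (0, 1, 0, 0)
invoked at 9, #6 has no predecessors; its own thr0 bump gives (1, 0, 0, 0)
VC(#3, invoked at 4): max of VC(#1)=(0, 1, 0, 0), then +1 on thread thr3 → (0, 1, 0, 1)
VC(#2, invoked at 3): max of VC(#1)=(0, 1, 0, 0), then +1 on thread thr1 → (0, 2, 0, 0)
VC(#5, invoked at 7): max of VC(#2)=(0, 2, 0, 0), VC(#4)=(0, 0, 1, 0), then +1 on thread thr1 → (0, 3, 1, 0)
VC(#7, invoked at 10): max of VC(#5)=(0, 3, 1, 0), then +1 on thread thr1 → (0, 4, 1, 0)
target: VC(#5) = (0, 3, 1, 0)

(0, 3, 1, 0)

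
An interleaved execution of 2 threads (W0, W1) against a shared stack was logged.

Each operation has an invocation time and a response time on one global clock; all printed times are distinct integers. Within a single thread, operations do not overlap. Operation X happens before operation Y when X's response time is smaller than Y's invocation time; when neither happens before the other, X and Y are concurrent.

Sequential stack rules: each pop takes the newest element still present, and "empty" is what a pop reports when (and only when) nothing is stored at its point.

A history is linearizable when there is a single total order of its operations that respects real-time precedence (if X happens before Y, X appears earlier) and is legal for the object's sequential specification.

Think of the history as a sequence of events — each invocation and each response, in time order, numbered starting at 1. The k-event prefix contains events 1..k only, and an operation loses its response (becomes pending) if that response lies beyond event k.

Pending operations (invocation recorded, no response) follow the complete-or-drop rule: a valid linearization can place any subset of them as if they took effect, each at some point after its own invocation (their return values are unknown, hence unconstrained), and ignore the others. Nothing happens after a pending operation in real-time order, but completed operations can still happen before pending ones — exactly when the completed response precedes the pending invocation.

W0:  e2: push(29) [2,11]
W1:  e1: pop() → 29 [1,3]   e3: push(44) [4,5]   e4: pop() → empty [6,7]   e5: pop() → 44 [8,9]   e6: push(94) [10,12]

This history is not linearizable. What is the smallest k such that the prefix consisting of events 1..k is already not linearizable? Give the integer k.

events 1..6 are linearizable, e.g. via e2, e1, e3:
after step 1 (e2 push(29) (pending, included)): stack <29>
after step 2 (e1 pop() → 29): stack <>
after step 3 (e3 push(44)): stack <44>
adding event 7 (e4 responds at 7) leaves no legal real-time order
completion choices over the 1 pending operation (e2) were checked; none helps
take e1, e3, e4 (pending dropped): step 1 already fails, because e1 pop() → 29 cannot occur there

7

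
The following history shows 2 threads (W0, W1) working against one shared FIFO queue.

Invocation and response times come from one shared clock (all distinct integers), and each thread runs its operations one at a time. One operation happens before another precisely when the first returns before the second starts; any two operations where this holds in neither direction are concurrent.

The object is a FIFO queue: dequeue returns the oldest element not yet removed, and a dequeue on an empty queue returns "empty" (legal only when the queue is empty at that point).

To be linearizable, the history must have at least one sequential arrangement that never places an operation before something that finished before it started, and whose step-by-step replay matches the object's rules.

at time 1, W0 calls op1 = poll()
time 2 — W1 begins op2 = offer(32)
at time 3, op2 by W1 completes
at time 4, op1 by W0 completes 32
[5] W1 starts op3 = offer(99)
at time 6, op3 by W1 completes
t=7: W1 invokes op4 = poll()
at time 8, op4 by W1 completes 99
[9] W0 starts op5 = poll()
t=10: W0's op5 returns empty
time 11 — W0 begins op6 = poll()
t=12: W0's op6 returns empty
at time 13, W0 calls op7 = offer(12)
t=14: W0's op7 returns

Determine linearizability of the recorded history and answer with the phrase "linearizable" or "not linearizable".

linearizable

witness order: op2, op1, op3, op4, op5, op6, op7
after step 1 (op2 offer(32)): queue <32>
after step 2 (op1 poll() → 32): queue <>
after step 3 (op3 offer(99)): queue <99>
after step 4 (op4 poll() → 99): queue <>
after step 5 (op5 poll() → empty): queue <>
after step 6 (op6 poll() → empty): queue <>
after step 7 (op7 offer(12)): queue <12>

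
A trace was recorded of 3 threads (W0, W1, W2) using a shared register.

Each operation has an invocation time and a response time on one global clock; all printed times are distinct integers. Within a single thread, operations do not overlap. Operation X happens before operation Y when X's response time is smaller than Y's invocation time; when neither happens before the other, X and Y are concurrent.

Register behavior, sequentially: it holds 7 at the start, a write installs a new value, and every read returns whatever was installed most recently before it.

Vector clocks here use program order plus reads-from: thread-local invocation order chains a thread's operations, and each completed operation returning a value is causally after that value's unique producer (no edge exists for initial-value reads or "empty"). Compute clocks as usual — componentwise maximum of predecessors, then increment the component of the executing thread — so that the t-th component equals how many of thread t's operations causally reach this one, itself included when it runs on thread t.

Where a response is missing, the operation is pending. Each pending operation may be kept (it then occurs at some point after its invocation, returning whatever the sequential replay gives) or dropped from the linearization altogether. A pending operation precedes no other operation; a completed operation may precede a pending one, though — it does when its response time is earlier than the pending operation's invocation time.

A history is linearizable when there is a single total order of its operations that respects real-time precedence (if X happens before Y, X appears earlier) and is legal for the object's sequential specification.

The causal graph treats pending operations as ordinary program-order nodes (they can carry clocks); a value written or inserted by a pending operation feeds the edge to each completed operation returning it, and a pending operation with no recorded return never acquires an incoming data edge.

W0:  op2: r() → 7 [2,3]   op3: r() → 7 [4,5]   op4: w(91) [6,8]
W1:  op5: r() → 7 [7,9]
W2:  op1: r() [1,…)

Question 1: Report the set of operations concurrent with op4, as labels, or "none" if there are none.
op4 spans [6,8]; an op avoiding the whole window 6..8 is ordered, any other is concurrent
op1 [1,…): concurrent
op2 [2,3]: before
op3 [4,5]: before
op5 [7,9]: concurrent

op1, op5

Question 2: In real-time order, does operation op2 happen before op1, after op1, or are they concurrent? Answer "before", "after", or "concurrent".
op2 spans [2,3], op1 spans [1,…)
the intervals overlap in both directions

concurrent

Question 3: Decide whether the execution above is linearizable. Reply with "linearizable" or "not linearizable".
witness order: op1, op2, op3, op5, op4
1. op1 r() (pending, included), leaving value 7
2. op2 r() → 7, leaving value 7
3. op3 r() → 7, leaving value 7
4. op5 r() → 7, leaving value 7
5. op4 w(91), leaving value 91

linearizable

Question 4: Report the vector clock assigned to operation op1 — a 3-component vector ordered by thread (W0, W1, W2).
invoked at 1, op1 has no predecessors; its own W2 bump gives (0, 0, 1)
invoked at 7, op5 has no predecessors; its own W1 bump gives (0, 1, 0)
invoked at 2, op2 has no predecessors; its own W0 bump gives (1, 0, 0)
invoked at 4, op3 merges VC(op2)=(1, 0, 0) and bumps W0's slot → (2, 0, 0)
invoked at 6, op4 merges VC(op3)=(2, 0, 0) and bumps W0's slot → (3, 0, 0)
target: VC(op1) = (0, 0, 1)

(0, 0, 1)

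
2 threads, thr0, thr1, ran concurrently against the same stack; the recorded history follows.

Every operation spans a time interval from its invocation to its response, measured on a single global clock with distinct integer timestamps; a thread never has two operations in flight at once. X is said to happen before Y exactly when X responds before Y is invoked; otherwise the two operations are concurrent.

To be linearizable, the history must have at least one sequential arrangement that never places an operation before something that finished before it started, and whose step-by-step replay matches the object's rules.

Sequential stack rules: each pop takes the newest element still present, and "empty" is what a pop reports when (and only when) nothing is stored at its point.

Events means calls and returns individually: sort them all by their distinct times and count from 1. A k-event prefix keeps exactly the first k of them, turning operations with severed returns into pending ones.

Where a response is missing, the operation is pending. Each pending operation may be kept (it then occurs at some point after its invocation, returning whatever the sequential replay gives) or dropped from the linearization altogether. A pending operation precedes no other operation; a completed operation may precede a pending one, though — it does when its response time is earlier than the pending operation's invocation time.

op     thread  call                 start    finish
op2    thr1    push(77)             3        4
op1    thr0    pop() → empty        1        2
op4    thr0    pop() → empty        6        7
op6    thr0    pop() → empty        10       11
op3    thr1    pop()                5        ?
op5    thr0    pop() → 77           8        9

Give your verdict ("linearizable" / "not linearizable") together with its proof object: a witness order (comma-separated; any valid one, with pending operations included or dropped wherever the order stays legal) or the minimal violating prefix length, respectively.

already the first 9 events (up to op5's response at time 9) admit no linearization; the first 8 still do
one real-time candidate order over the 4 completed operations — the stack replay rejects it
no escape via the 1 pending operation (op3): every completion choice fails
one such order, op1, op2, op4, op5 (pending dropped), breaks at step 3 where op4 pop() → empty is illegal

not linearizable — minimal violating prefix: 9 events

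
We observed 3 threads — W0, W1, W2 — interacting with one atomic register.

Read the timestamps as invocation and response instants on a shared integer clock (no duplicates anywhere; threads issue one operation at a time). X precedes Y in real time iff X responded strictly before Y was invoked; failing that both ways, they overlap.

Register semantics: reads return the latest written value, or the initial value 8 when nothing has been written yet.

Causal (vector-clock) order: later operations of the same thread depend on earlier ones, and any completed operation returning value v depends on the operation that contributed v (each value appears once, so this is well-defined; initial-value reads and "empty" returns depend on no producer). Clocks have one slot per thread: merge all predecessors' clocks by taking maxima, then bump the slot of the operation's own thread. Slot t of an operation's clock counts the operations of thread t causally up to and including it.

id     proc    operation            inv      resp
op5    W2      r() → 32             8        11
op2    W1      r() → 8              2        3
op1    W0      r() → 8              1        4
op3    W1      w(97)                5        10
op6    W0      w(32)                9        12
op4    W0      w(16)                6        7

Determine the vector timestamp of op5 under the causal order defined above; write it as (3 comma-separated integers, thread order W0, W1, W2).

root op op2, invoked 2: fresh clock plus W1's own tick → (0, 1, 0)
root op op1, invoked 1: fresh clock plus W0's own tick → (1, 0, 0)
invoked at 5, op3 merges VC(op2)=(0, 1, 0) and bumps W1's slot → (0, 2, 0)
invoked at 6, op4 merges VC(op1)=(1, 0, 0) and bumps W0's slot → (2, 0, 0)
invoked at 9, op6 merges VC(op4)=(2, 0, 0) and bumps W0's slot → (3, 0, 0)
invoked at 8, op5 merges VC(op6)=(3, 0, 0) and bumps W2's slot → (3, 0, 1)
target: VC(op5) = (3, 0, 1)

(3, 0, 1)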